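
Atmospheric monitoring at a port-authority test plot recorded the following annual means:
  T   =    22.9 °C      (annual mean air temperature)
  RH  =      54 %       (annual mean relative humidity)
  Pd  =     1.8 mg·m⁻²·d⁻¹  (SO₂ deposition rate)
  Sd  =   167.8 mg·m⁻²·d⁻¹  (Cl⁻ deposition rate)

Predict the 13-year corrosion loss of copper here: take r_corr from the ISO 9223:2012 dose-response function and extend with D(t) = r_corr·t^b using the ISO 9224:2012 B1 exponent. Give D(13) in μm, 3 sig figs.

D(13) = 5.15 μm

copper: temperature factor f = -0.080·(12.9) = -1.0320
  SO₂ term: 0.0053·1.8^0.26·exp(0.059·54-1.0320) = 0.05323
  Sd branch = 0.01025·Sd^0.27·e^(0.036·RH+0.049·T) = 0.877 μm/a
  sum: 0.05323 + 0.877 → r_corr = 0.9302 μm/a
Power-law: D(13) = r_corr · 13^0.667
  D(13) = 0.9302 × 13^0.667 = 0.9302 × 5.534 = 5.147 μm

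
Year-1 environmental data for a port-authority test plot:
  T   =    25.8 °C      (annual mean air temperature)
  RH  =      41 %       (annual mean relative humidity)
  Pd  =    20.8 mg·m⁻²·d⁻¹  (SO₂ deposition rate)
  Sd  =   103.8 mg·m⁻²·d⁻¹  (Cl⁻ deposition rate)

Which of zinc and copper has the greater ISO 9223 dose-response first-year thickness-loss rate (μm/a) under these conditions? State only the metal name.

zinc: T>10 °C ⇒ hinge -0.071·(25.8−10) = -1.1218
  SO₂ term: 0.0129·20.8^0.44·exp(0.046·41-1.1218) = 0.1053
  Cl⁻ term: 0.0175·103.8^0.57·exp(0.008·41+0.085·25.8) = 3.07
  r_corr = 0.1053 + 3.07 = 3.175 μm/a
copper: temperature factor f = -0.080·(15.8) = -1.2640
  SO₂ term: 0.0053·20.8^0.26·exp(0.059·41-1.2640) = 0.03703
  Sd branch = 0.01025·Sd^0.27·e^(0.036·RH+0.049·T) = 0.5561 μm/a
  r_corr = 0.03703 + 0.5561 = 0.5931 μm/a
Ordering by μm/a: zinc (3.18) > copper (0.593)

zinc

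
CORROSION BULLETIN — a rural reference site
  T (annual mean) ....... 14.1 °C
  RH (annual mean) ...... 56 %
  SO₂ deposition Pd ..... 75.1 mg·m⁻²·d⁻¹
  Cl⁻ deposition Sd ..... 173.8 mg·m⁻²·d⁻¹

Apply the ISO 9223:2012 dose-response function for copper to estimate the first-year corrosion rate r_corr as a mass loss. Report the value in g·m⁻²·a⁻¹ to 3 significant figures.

r_corr = 8.40 g·m⁻²·a⁻¹

copper: f(T) = -0.080·(T−10) [T>10 °C] = -0.3280
  SO₂ term: 0.0053·75.1^0.26·exp(0.059·56-0.3280) = 0.3194
  Sd branch = 0.01025·Sd^0.27·e^(0.036·RH+0.049·T) = 0.6182 μm/a
  r_corr = 0.3194 + 0.6182 = 0.9376 μm/a
Convert to mass loss: 0.9376 μm/a × 8.96 g/cm³ = 8.401 g·m⁻²·a⁻¹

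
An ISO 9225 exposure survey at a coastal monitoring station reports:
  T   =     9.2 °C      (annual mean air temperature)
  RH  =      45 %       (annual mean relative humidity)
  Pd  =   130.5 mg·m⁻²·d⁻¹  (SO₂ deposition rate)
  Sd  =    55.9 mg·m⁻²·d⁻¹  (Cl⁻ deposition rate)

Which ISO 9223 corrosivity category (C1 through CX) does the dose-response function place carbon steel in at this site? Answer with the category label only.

C4

carbon steel: f(T) = +0.150·(T−10) [T≤10 °C] = -0.1200
  Pd branch = 1.77·Pd^0.52·e^(0.02·RH+f) = 48.62 μm/a
  Sd branch = 0.102·Sd^0.62·e^(0.033·RH+0.04·T) = 7.884 μm/a
  sum: 48.62 + 7.884 → r_corr = 56.51 μm/a
56.5 μm/a falls in (50, 80] for carbon steel → category C4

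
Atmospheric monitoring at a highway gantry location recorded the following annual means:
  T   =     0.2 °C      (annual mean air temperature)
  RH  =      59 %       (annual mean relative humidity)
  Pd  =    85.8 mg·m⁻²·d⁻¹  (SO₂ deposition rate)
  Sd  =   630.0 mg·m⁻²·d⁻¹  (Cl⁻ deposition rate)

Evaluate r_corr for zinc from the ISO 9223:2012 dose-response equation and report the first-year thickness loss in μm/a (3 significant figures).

r_corr = 2.08 μm/a

zinc: temperature factor f = +0.038·(-9.8) = -0.3724
  SO₂ term: 0.0129·85.8^0.44·exp(0.046·59-0.3724) = 0.9512
  Cl⁻ term: 0.0175·630.0^0.57·exp(0.008·59+0.085·0.2) = 1.125
  r_corr = 0.9512 + 1.125 = 2.076 μm/a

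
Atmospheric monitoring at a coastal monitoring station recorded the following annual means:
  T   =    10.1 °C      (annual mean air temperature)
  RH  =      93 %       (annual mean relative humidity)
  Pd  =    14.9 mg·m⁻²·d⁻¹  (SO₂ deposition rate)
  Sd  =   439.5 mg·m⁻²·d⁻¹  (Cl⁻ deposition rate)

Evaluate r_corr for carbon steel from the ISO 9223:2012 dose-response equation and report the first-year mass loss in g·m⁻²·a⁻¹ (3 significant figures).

r_corr = 1.48e+03 g·m⁻²·a⁻¹

carbon steel: temperature factor f = -0.054·(0.1) = -0.0054
  Pd branch = 1.77·Pd^0.52·e^(0.02·RH+f) = 46.08 μm/a
  Cl⁻ term: 0.102·439.5^0.62·exp(0.033·93+0.04·10.1) = 143.1
  sum: 46.08 + 143.1 → r_corr = 189.1 μm/a
Convert to mass loss: 189.1 μm/a × 7.85 g/cm³ = 1485 g·m⁻²·a⁻¹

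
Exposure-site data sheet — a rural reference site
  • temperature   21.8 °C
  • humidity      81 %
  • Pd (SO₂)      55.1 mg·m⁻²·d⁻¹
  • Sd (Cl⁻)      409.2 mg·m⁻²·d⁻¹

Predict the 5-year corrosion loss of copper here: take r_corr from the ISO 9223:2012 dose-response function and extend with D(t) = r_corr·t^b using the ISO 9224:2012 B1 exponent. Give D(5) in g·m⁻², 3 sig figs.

copper: T>10 °C ⇒ hinge -0.080·(21.8−10) = -0.9440
  sulphur-dioxide contribution → 0.6958 μm/a
  chloride contribution → 2.794 μm/a
  total first-year rate 3.49 μm/a
Power-law: D(5) = r_corr · 5^0.667
  D(5) = 3.49 × 5^0.667 = 3.49 × 2.926 = 10.21 μm
  Mass loss = 10.21 μm × 8.96 g/cm³ = 91.49 g·m⁻²

D(5) = 91.5 g·m⁻²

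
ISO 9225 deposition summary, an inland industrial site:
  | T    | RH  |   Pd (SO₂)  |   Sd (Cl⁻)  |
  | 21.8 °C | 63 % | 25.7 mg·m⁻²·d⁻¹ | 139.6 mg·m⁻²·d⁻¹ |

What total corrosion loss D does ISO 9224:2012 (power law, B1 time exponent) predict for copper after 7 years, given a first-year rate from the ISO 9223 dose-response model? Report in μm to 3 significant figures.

copper: T>10 °C ⇒ hinge -0.080·(21.8−10) = -0.9440
  Pd branch = 0.0053·Pd^0.26·e^(0.059·RH+f) = 0.1973 μm/a
  Sd branch = 0.01025·Sd^0.27·e^(0.036·RH+0.049·T) = 1.093 μm/a
  sum: 0.1973 + 1.093 → r_corr = 1.291 μm/a
Long-term exponent b (ISO 9224 Table 2, B1) = 0.667
  D(7) = 1.291 × 7^0.667 = 1.291 × 3.662 = 4.726 μm

D(7) = 4.73 μm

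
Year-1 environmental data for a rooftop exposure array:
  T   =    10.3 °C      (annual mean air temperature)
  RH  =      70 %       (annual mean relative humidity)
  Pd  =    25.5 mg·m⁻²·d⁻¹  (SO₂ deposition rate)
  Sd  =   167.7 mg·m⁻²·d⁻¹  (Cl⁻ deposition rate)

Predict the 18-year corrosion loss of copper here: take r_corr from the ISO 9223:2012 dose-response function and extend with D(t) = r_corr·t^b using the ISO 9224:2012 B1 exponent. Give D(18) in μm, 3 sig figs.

D(18) = 10.9 μm

copper: temperature factor f = -0.080·(0.3) = -0.0240
  Pd branch = 0.0053·Pd^0.26·e^(0.059·RH+f) = 0.7468 μm/a
  Cl⁻ term: 0.01025·167.7^0.27·exp(0.036·70+0.049·10.3) = 0.8413
  r_corr = 0.7468 + 0.8413 = 1.588 μm/a
ISO 9224: D(t) = r_corr · t^b with b = 0.667 (copper, B1)
  D(18) = 1.588 × 18^0.667 = 1.588 × 6.875 = 10.92 μm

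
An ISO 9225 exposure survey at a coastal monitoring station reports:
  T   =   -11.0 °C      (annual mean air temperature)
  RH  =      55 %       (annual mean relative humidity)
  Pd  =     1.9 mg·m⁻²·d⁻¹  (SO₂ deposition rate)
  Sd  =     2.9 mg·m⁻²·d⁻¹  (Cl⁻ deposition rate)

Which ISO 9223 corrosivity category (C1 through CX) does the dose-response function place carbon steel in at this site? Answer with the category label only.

carbon steel: f(T) = +0.150·(T−10) [T≤10 °C] = -3.1500
  Pd branch = 1.77·Pd^0.52·e^(0.02·RH+f) = 0.3181 μm/a
  Cl⁻ term: 0.102·2.9^0.62·exp(0.033·55+0.04·-11.0) = 0.7806
  r_corr = 0.3181 + 0.7806 = 1.099 μm/a
Category bounds: 0…1.3 μm/a bracket r_corr ⇒ C1

C1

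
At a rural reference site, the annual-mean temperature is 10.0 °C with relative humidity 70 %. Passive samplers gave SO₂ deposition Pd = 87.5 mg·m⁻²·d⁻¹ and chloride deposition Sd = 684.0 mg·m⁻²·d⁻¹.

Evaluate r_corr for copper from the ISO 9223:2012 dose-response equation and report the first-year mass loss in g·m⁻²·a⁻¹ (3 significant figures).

copper: T≤10 °C ⇒ hinge +0.126·(10.0−10) = +0.0000
  sulphur-dioxide contribution → 1.054 μm/a
  chloride contribution → 1.212 μm/a
  ⇒ r_corr(copper) = 2.266 μm/a
Convert to mass loss: 2.266 μm/a × 8.96 g/cm³ = 20.3 g·m⁻²·a⁻¹

r_corr = 20.3 g·m⁻²·a⁻¹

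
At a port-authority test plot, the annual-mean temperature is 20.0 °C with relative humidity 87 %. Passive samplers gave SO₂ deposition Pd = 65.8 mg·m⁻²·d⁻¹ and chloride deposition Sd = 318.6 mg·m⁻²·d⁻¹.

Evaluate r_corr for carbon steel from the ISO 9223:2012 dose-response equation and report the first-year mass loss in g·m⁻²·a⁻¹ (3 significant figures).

carbon steel: temperature factor f = -0.054·(10.0) = -0.5400
  SO₂ term: 1.77·65.8^0.52·exp(0.02·87-0.5400) = 51.83
  Sd branch = 0.102·Sd^0.62·e^(0.033·RH+0.04·T) = 142.9 μm/a
  r_corr = 51.83 + 142.9 = 194.7 μm/a
Convert to mass loss: 194.7 μm/a × 7.85 g/cm³ = 1528 g·m⁻²·a⁻¹

r_corr = 1.53e+03 g·m⁻²·a⁻¹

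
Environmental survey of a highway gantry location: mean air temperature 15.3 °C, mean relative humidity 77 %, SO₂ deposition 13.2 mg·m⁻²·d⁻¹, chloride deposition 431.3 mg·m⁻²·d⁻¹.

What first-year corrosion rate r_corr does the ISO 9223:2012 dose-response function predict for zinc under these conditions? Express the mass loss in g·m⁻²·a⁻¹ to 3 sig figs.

r_corr = 33.8 g·m⁻²·a⁻¹

zinc: T>10 °C ⇒ hinge -0.071·(15.3−10) = -0.3763
  sulphur-dioxide contribution → 0.9517 μm/a
  chloride contribution → 3.777 μm/a
  ⇒ r_corr(zinc) = 4.729 μm/a
Convert to mass loss: 4.729 μm/a × 7.14 g/cm³ = 33.77 g·m⁻²·a⁻¹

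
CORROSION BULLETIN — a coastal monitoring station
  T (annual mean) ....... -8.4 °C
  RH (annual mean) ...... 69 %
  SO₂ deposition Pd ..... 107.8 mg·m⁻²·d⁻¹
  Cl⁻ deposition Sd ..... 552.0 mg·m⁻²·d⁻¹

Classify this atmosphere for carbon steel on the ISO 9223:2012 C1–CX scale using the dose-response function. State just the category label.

C3

carbon steel: T≤10 °C ⇒ hinge +0.150·(-8.4−10) = -2.7600
  SO₂ term: 1.77·107.8^0.52·exp(0.02·69-2.7600) = 5.077
  Sd branch = 0.102·Sd^0.62·e^(0.033·RH+0.04·T) = 35.61 μm/a
  sum: 5.077 + 35.61 → r_corr = 40.69 μm/a
Category bounds: 25…50 μm/a bracket r_corr ⇒ C3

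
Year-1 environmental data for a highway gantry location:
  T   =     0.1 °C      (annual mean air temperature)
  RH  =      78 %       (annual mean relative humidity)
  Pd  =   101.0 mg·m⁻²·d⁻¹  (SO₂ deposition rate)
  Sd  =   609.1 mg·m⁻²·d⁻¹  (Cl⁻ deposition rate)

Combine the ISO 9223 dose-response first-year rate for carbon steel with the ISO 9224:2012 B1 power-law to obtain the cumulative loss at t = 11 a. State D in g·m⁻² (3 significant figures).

D(11) = 2.55e+03 g·m⁻²

carbon steel: f(T) = +0.150·(T−10) [T≤10 °C] = -1.4850
  SO₂ term: 1.77·101.0^0.52·exp(0.02·78-1.4850) = 21.03
  Sd branch = 0.102·Sd^0.62·e^(0.033·RH+0.04·T) = 71.57 μm/a
  sum: 21.03 + 71.57 → r_corr = 92.6 μm/a
Long-term exponent b (ISO 9224 Table 2, B1) = 0.523
  D(11) = 92.6 × 11^0.523 = 92.6 × 3.505 = 324.5 μm
  Mass loss = 324.5 μm × 7.85 g/cm³ = 2547 g·m⁻²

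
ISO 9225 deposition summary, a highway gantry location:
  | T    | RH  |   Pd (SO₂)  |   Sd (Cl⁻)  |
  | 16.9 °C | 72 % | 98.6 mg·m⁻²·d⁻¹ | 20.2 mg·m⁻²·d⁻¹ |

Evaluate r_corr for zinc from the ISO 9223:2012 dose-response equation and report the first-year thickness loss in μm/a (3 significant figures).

r_corr = 2.36 μm/a

zinc: f(T) = -0.071·(T−10) [T>10 °C] = -0.4899
  Pd branch = 0.0129·Pd^0.44·e^(0.046·RH+f) = 1.635 μm/a
  Cl⁻ term: 0.0175·20.2^0.57·exp(0.008·72+0.085·16.9) = 0.7263
  r_corr = 1.635 + 0.7263 = 2.361 μm/a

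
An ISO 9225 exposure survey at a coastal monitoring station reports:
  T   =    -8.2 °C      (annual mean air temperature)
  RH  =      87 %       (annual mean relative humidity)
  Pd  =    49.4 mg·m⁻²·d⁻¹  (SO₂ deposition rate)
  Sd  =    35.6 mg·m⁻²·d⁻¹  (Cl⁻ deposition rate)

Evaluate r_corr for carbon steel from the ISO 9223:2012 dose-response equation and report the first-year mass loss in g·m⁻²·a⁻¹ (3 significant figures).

r_corr = 133 g·m⁻²·a⁻¹

carbon steel: T≤10 °C ⇒ hinge +0.150·(-8.2−10) = -2.7300
  sulphur-dioxide contribution → 4.998 μm/a
  chloride contribution → 11.88 μm/a
  ⇒ r_corr(carbon steel) = 16.88 μm/a
Convert to mass loss: 16.88 μm/a × 7.85 g/cm³ = 132.5 g·m⁻²·a⁻¹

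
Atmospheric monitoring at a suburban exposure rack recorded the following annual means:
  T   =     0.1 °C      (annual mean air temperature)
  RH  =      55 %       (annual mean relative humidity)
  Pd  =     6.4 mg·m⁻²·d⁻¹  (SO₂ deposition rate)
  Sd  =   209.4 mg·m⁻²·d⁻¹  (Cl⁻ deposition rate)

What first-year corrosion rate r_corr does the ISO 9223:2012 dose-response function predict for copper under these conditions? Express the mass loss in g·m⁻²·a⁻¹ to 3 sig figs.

copper: T≤10 °C ⇒ hinge +0.126·(0.1−10) = -1.2474
  SO₂ term: 0.0053·6.4^0.26·exp(0.059·55-1.2474) = 0.0633
  Sd branch = 0.01025·Sd^0.27·e^(0.036·RH+0.049·T) = 0.3158 μm/a
  r_corr = 0.0633 + 0.3158 = 0.3791 μm/a
Convert to mass loss: 0.3791 μm/a × 8.96 g/cm³ = 3.397 g·m⁻²·a⁻¹

r_corr = 3.40 g·m⁻²·a⁻¹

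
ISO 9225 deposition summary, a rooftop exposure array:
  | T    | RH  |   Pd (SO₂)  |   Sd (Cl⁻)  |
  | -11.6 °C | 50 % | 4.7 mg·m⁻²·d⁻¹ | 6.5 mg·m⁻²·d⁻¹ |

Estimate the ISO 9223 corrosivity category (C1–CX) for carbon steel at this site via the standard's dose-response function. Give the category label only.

carbon steel: f(T) = +0.150·(T−10) [T≤10 °C] = -3.2400
  sulphur-dioxide contribution → 0.4214 μm/a
  chloride contribution → 1.066 μm/a
  total first-year rate 1.487 μm/a
ISO 9223 Table 2 (carbon steel): 1.3 < 1.49 ≤ 25 μm/a ⇒ C2

C2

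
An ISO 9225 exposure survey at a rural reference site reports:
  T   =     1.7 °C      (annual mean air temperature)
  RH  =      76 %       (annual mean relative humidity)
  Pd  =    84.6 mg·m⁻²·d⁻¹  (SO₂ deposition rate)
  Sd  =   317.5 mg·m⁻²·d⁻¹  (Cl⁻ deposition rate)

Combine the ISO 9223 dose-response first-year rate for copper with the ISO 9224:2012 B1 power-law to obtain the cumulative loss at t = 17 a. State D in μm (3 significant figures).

copper: temperature factor f = +0.126·(-8.3) = -1.0458
  SO₂ term: 0.0053·84.6^0.26·exp(0.059·76-1.0458) = 0.5231
  Cl⁻ term: 0.01025·317.5^0.27·exp(0.036·76+0.049·1.7) = 0.814
  r_corr = 0.5231 + 0.814 = 1.337 μm/a
ISO 9224: D(t) = r_corr · t^b with b = 0.667 (copper, B1)
  D(17) = 1.337 × 17^0.667 = 1.337 × 6.618 = 8.848 μm

D(17) = 8.85 μm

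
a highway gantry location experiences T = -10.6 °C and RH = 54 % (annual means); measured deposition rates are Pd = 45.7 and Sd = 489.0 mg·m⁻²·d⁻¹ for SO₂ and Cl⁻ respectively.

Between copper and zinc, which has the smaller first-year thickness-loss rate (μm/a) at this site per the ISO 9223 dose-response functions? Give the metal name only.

copper

copper: temperature factor f = +0.126·(-20.6) = -2.5956
  Pd branch = 0.0053·Pd^0.26·e^(0.059·RH+f) = 0.02584 μm/a
  Cl⁻ term: 0.01025·489.0^0.27·exp(0.036·54+0.049·-10.6) = 0.2267
  r_corr = 0.02584 + 0.2267 = 0.2526 μm/a
zinc: T≤10 °C ⇒ hinge +0.038·(-10.6−10) = -0.7828
  Pd branch = 0.0129·Pd^0.44·e^(0.046·RH+f) = 0.38 μm/a
  Sd branch = 0.0175·Sd^0.57·e^(0.008·RH+0.085·T) = 0.3735 μm/a
  r_corr = 0.38 + 0.3735 = 0.7535 μm/a
Ordering by μm/a: zinc (0.753) > copper (0.253)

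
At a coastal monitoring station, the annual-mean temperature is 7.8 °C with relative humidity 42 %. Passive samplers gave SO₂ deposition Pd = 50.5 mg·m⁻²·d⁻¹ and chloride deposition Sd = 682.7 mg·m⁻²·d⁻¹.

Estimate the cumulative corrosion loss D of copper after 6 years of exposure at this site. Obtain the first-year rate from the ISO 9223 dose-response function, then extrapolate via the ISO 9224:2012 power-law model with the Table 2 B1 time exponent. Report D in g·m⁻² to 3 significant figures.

D(6) = 15.7 g·m⁻²

copper: temperature factor f = +0.126·(-2.2) = -0.2772
  SO₂ term: 0.0053·50.5^0.26·exp(0.059·42-0.2772) = 0.1327
  Sd branch = 0.01025·Sd^0.27·e^(0.036·RH+0.049·T) = 0.3968 μm/a
  r_corr = 0.1327 + 0.3968 = 0.5295 μm/a
Long-term exponent b (ISO 9224 Table 2, B1) = 0.667
  D(6) = 0.5295 × 6^0.667 = 0.5295 × 3.304 = 1.75 μm
  Mass loss = 1.75 μm × 8.96 g/cm³ = 15.68 g·m⁻²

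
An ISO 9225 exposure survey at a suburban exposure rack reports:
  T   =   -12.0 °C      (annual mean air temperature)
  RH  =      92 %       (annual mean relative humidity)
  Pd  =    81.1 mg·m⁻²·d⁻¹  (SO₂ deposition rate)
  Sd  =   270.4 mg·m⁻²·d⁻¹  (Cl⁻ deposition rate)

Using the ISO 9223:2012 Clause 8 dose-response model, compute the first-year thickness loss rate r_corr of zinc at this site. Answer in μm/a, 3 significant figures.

r_corr = 2.98 μm/a

zinc: f(T) = +0.038·(T−10) [T≤10 °C] = -0.8360
  SO₂ term: 0.0129·81.1^0.44·exp(0.046·92-0.8360) = 2.663
  Cl⁻ term: 0.0175·270.4^0.57·exp(0.008·92+0.085·-12.0) = 0.3206
  sum: 2.663 + 0.3206 → r_corr = 2.984 μm/a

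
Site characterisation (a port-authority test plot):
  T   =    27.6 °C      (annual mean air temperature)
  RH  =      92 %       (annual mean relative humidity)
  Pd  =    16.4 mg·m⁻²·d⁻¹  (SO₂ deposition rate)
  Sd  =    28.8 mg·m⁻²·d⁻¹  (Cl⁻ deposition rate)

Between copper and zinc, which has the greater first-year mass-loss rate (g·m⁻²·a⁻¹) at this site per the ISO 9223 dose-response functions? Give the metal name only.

copper: f(T) = -0.080·(T−10) [T>10 °C] = -1.4080
  SO₂ term: 0.0053·16.4^0.26·exp(0.059·92-1.4080) = 0.6109
  Cl⁻ term: 0.01025·28.8^0.27·exp(0.036·92+0.049·27.6) = 2.695
  r_corr = 0.6109 + 2.695 = 3.305 μm/a
  mass loss = 3.305 μm/a × 8.96 g/cm³ = 29.62 g·m⁻²·a⁻¹
zinc: T>10 °C ⇒ hinge -0.071·(27.6−10) = -1.2496
  Pd branch = 0.0129·Pd^0.44·e^(0.046·RH+f) = 0.8717 μm/a
  Sd branch = 0.0175·Sd^0.57·e^(0.008·RH+0.085·T) = 2.591 μm/a
  r_corr = 0.8717 + 2.591 = 3.462 μm/a
  mass loss = 3.462 μm/a × 7.14 g/cm³ = 24.72 g·m⁻²·a⁻¹
Ordering by g·m⁻²·a⁻¹: copper (29.6) > zinc (24.7)

copper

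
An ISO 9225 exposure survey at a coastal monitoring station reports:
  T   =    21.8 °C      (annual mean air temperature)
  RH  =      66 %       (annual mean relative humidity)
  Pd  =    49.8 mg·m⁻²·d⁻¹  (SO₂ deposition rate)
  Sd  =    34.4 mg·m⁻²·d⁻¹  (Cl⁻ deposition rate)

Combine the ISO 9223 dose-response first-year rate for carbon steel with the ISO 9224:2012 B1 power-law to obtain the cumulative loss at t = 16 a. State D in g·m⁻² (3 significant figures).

D(16) = 1.54e+03 g·m⁻²

carbon steel: f(T) = -0.054·(T−10) [T>10 °C] = -0.6372
  SO₂ term: 1.77·49.8^0.52·exp(0.02·66-0.6372) = 26.73
  Cl⁻ term: 0.102·34.4^0.62·exp(0.033·66+0.04·21.8) = 19.31
  r_corr = 26.73 + 19.31 = 46.05 μm/a
Power-law: D(16) = r_corr · 16^0.523
  D(16) = 46.05 × 16^0.523 = 46.05 × 4.263 = 196.3 μm
  Mass loss = 196.3 μm × 7.85 g/cm³ = 1541 g·m⁻²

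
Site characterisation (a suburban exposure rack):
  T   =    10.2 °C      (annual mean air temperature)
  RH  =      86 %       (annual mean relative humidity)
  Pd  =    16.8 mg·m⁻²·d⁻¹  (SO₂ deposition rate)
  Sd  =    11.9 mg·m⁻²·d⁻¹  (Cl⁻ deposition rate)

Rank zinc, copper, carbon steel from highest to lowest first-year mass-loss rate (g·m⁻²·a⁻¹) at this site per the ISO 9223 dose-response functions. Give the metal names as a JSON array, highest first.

zinc: f(T) = -0.071·(T−10) [T>10 °C] = -0.0142
  sulphur-dioxide contribution → 2.299 μm/a
  chloride contribution → 0.34 μm/a
  ⇒ r_corr(zinc) = 2.639 μm/a
  mass loss = 2.639 μm/a × 7.14 g/cm³ = 18.85 g·m⁻²·a⁻¹
copper: T>10 °C ⇒ hinge -0.080·(10.2−10) = -0.0160
  sulphur-dioxide contribution → 1.736 μm/a
  chloride contribution → 0.7291 μm/a
  ⇒ r_corr(copper) = 2.465 μm/a
  mass loss = 2.465 μm/a × 8.96 g/cm³ = 22.09 g·m⁻²·a⁻¹
carbon steel: f(T) = -0.054·(T−10) [T>10 °C] = -0.0108
  sulphur-dioxide contribution → 42.41 μm/a
  chloride contribution → 12.17 μm/a
  total first-year rate 54.57 μm/a
  mass loss = 54.57 μm/a × 7.85 g/cm³ = 428.4 g·m⁻²·a⁻¹
Ordering by g·m⁻²·a⁻¹: carbon steel (428) > copper (22.1) > zinc (18.8)

["carbon steel", "copper", "zinc"]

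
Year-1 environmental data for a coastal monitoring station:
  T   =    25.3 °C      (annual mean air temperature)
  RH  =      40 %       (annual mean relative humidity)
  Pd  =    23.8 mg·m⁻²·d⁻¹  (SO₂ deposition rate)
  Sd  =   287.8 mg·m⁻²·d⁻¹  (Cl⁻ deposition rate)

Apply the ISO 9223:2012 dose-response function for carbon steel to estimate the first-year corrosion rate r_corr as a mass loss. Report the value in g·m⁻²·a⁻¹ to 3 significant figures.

carbon steel: temperature factor f = -0.054·(15.3) = -0.8262
  Pd branch = 1.77·Pd^0.52·e^(0.02·RH+f) = 8.962 μm/a
  Sd branch = 0.102·Sd^0.62·e^(0.033·RH+0.04·T) = 35.16 μm/a
  sum: 8.962 + 35.16 → r_corr = 44.12 μm/a
Convert to mass loss: 44.12 μm/a × 7.85 g/cm³ = 346.3 g·m⁻²·a⁻¹

r_corr = 346 g·m⁻²·a⁻¹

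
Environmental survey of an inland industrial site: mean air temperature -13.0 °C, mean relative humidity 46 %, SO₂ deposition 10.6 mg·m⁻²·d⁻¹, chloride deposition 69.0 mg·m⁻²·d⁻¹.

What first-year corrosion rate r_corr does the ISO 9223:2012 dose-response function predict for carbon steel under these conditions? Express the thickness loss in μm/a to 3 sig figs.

carbon steel: f(T) = +0.150·(T−10) [T≤10 °C] = -3.4500
  SO₂ term: 1.77·10.6^0.52·exp(0.02·46-3.4500) = 0.4812
  Cl⁻ term: 0.102·69.0^0.62·exp(0.033·46+0.04·-13.0) = 3.82
  sum: 0.4812 + 3.82 → r_corr = 4.302 μm/a

r_corr = 4.30 μm/a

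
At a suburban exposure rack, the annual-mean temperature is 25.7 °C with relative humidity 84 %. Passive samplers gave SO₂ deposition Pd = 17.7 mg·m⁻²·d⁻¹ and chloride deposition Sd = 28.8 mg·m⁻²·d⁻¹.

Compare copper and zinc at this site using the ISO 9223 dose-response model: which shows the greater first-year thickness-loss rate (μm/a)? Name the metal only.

zinc

copper: temperature factor f = -0.080·(15.7) = -1.2560
  sulphur-dioxide contribution → 0.4525 μm/a
  chloride contribution → 1.841 μm/a
  total first-year rate 2.293 μm/a
zinc: temperature factor f = -0.071·(15.7) = -1.1147
  sulphur-dioxide contribution → 0.714 μm/a
  chloride contribution → 2.068 μm/a
  total first-year rate 2.782 μm/a
Ordering by μm/a: zinc (2.78) > copper (2.29)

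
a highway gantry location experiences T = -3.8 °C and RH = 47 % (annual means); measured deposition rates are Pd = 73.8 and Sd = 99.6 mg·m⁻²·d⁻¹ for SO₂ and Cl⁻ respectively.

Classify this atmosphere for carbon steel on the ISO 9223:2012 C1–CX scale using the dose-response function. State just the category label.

carbon steel: T≤10 °C ⇒ hinge +0.150·(-3.8−10) = -2.0700
  Pd branch = 1.77·Pd^0.52·e^(0.02·RH+f) = 5.353 μm/a
  Cl⁻ term: 0.102·99.6^0.62·exp(0.033·47+0.04·-3.8) = 7.163
  sum: 5.353 + 7.163 → r_corr = 12.52 μm/a
12.5 μm/a falls in (1.3, 25] for carbon steel → category C2

C2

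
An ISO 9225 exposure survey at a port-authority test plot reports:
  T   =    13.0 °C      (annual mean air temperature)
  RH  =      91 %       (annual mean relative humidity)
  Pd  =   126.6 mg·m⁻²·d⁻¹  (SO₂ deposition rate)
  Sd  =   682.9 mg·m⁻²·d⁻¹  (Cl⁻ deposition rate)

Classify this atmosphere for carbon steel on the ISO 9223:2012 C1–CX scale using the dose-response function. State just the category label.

CX

carbon steel: temperature factor f = -0.054·(3.0) = -0.1620
  Pd branch = 1.77·Pd^0.52·e^(0.02·RH+f) = 115.2 μm/a
  Cl⁻ term: 0.102·682.9^0.62·exp(0.033·91+0.04·13.0) = 197.7
  r_corr = 115.2 + 197.7 = 312.8 μm/a
Category bounds: 200…700 μm/a bracket r_corr ⇒ CX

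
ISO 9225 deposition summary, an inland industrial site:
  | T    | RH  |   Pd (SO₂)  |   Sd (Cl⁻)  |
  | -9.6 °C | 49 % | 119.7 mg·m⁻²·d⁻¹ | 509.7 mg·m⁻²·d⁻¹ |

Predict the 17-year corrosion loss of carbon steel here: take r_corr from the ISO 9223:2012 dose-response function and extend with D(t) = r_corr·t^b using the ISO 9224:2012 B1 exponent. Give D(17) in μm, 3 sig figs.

D(17) = 86.7 μm

carbon steel: f(T) = +0.150·(T−10) [T≤10 °C] = -2.9400
  sulphur-dioxide contribution → 3.002 μm/a
  chloride contribution → 16.7 μm/a
  ⇒ r_corr(carbon steel) = 19.7 μm/a
Long-term exponent b (ISO 9224 Table 2, B1) = 0.523
  D(17) = 19.7 × 17^0.523 = 19.7 × 4.401 = 86.69 μm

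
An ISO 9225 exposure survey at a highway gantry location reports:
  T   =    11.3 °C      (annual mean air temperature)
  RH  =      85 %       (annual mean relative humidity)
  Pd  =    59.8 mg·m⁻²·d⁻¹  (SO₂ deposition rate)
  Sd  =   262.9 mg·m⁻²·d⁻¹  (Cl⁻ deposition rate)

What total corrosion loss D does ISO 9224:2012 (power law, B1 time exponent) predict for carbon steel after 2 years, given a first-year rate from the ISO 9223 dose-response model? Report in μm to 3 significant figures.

carbon steel: T>10 °C ⇒ hinge -0.054·(11.3−10) = -0.0702
  Pd branch = 1.77·Pd^0.52·e^(0.02·RH+f) = 75.8 μm/a
  Cl⁻ term: 0.102·262.9^0.62·exp(0.033·85+0.04·11.3) = 83.82
  r_corr = 75.8 + 83.82 = 159.6 μm/a
Power-law: D(2) = r_corr · 2^0.523
  D(2) = 159.6 × 2^0.523 = 159.6 × 1.437 = 229.4 μm

D(2) = 229 μm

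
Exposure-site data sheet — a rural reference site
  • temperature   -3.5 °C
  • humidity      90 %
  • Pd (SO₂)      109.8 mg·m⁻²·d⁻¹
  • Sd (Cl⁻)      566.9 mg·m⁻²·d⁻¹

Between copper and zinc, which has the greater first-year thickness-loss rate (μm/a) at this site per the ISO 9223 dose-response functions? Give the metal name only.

zinc

copper: T≤10 °C ⇒ hinge +0.126·(-3.5−10) = -1.7010
  SO₂ term: 0.0053·109.8^0.26·exp(0.059·90-1.7010) = 0.6641
  Cl⁻ term: 0.01025·566.9^0.27·exp(0.036·90+0.049·-3.5) = 1.221
  r_corr = 0.6641 + 1.221 = 1.885 μm/a
zinc: temperature factor f = +0.038·(-13.5) = -0.5130
  SO₂ term: 0.0129·109.8^0.44·exp(0.046·90-0.5130) = 3.834
  Cl⁻ term: 0.0175·566.9^0.57·exp(0.008·90+0.085·-3.5) = 0.9909
  r_corr = 3.834 + 0.9909 = 4.825 μm/a
Ordering by μm/a: zinc (4.82) > copper (1.89)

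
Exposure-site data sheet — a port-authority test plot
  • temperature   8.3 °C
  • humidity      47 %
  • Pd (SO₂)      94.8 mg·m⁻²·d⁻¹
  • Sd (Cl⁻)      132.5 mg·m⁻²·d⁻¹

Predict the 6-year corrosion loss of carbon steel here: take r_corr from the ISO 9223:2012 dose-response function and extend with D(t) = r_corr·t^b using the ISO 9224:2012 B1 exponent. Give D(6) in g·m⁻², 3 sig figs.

D(6) = 1.03e+03 g·m⁻²

carbon steel: T≤10 °C ⇒ hinge +0.150·(8.3−10) = -0.2550
  sulphur-dioxide contribution → 37.45 μm/a
  chloride contribution → 13.87 μm/a
  ⇒ r_corr(carbon steel) = 51.32 μm/a
Long-term exponent b (ISO 9224 Table 2, B1) = 0.523
  D(6) = 51.32 × 6^0.523 = 51.32 × 2.553 = 131 μm
  Mass loss = 131 μm × 7.85 g/cm³ = 1028 g·m⁻²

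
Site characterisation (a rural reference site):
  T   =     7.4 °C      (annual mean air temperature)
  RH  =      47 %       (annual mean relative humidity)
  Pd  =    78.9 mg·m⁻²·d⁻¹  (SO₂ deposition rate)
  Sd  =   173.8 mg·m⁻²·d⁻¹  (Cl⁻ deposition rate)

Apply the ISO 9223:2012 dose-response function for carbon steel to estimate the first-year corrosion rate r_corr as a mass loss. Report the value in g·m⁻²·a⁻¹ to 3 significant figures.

carbon steel: temperature factor f = +0.150·(-2.6) = -0.3900
  sulphur-dioxide contribution → 29.74 μm/a
  chloride contribution → 15.83 μm/a
  total first-year rate 45.57 μm/a
Convert to mass loss: 45.57 μm/a × 7.85 g/cm³ = 357.7 g·m⁻²·a⁻¹

r_corr = 358 g·m⁻²·a⁻¹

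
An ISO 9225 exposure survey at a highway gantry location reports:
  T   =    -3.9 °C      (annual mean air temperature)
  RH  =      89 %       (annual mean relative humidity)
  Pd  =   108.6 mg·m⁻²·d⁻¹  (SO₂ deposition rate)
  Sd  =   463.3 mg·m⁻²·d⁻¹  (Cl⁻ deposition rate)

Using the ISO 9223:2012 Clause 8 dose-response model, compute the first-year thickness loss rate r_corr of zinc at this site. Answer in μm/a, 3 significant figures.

r_corr = 4.44 μm/a

zinc: temperature factor f = +0.038·(-13.9) = -0.5282
  SO₂ term: 0.0129·108.6^0.44·exp(0.046·89-0.5282) = 3.589
  Cl⁻ term: 0.0175·463.3^0.57·exp(0.008·89+0.085·-3.9) = 0.8469
  r_corr = 3.589 + 0.8469 = 4.436 μm/a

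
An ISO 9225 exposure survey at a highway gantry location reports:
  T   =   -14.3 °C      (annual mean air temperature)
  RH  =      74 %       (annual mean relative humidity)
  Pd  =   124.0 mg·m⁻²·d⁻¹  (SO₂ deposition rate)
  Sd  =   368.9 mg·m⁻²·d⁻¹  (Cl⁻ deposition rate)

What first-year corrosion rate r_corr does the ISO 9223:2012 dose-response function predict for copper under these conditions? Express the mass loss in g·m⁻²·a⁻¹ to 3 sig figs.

r_corr = 3.84 g·m⁻²·a⁻¹

copper: temperature factor f = +0.126·(-24.3) = -3.0618
  SO₂ term: 0.0053·124.0^0.26·exp(0.059·74-3.0618) = 0.06839
  Sd branch = 0.01025·Sd^0.27·e^(0.036·RH+0.049·T) = 0.3601 μm/a
  r_corr = 0.06839 + 0.3601 = 0.4285 μm/a
Convert to mass loss: 0.4285 μm/a × 8.96 g/cm³ = 3.839 g·m⁻²·a⁻¹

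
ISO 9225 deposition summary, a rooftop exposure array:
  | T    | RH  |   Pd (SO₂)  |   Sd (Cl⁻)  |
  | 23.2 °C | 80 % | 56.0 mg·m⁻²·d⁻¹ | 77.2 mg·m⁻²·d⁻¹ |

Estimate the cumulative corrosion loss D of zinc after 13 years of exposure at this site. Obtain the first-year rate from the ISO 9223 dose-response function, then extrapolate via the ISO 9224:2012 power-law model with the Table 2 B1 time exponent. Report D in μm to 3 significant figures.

D(13) = 32.3 μm

zinc: temperature factor f = -0.071·(13.2) = -0.9372
  Pd branch = 0.0129·Pd^0.44·e^(0.046·RH+f) = 1.178 μm/a
  Sd branch = 0.0175·Sd^0.57·e^(0.008·RH+0.085·T) = 2.84 μm/a
  sum: 1.178 + 2.84 → r_corr = 4.018 μm/a
ISO 9224: D(t) = r_corr · t^b with b = 0.813 (zinc, B1)
  D(13) = 4.018 × 13^0.813 = 4.018 × 8.047 = 32.33 μm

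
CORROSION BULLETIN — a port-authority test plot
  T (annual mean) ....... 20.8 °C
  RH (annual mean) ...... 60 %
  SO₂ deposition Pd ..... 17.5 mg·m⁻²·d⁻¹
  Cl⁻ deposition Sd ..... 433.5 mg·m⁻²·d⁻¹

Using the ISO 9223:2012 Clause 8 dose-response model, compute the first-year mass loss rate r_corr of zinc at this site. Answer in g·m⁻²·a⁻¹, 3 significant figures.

zinc: f(T) = -0.071·(T−10) [T>10 °C] = -0.7668
  sulphur-dioxide contribution → 0.3336 μm/a
  chloride contribution → 5.277 μm/a
  ⇒ r_corr(zinc) = 5.611 μm/a
Convert to mass loss: 5.611 μm/a × 7.14 g/cm³ = 40.06 g·m⁻²·a⁻¹

r_corr = 40.1 g·m⁻²·a⁻¹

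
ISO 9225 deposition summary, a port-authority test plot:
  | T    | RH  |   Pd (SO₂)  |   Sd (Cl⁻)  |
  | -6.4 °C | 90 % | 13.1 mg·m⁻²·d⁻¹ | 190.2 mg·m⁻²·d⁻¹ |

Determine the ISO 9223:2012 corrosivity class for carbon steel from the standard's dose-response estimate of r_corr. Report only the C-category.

C3

carbon steel: f(T) = +0.150·(T−10) [T≤10 °C] = -2.4600
  SO₂ term: 1.77·13.1^0.52·exp(0.02·90-2.4600) = 3.486
  Cl⁻ term: 0.102·190.2^0.62·exp(0.033·90+0.04·-6.4) = 39.85
  r_corr = 3.486 + 39.85 = 43.33 μm/a
Category bounds: 25…50 μm/a bracket r_corr ⇒ C3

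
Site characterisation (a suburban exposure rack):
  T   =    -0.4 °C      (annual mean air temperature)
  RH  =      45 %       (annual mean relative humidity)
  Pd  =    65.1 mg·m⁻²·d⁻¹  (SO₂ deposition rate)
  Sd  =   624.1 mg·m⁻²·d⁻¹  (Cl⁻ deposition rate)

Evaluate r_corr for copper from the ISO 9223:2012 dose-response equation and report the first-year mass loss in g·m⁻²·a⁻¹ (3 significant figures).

copper: f(T) = +0.126·(T−10) [T≤10 °C] = -1.3104
  sulphur-dioxide contribution → 0.06022 μm/a
  chloride contribution → 0.2887 μm/a
  ⇒ r_corr(copper) = 0.3489 μm/a
Convert to mass loss: 0.3489 μm/a × 8.96 g/cm³ = 3.127 g·m⁻²·a⁻¹

r_corr = 3.13 g·m⁻²·a⁻¹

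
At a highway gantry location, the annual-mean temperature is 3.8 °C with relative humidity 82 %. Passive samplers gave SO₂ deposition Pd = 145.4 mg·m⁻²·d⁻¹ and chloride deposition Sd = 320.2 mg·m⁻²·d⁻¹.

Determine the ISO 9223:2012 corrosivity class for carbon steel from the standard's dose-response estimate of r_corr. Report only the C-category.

C5

carbon steel: f(T) = +0.150·(T−10) [T≤10 °C] = -0.9300
  SO₂ term: 1.77·145.4^0.52·exp(0.02·82-0.9300) = 47.96
  Sd branch = 0.102·Sd^0.62·e^(0.033·RH+0.04·T) = 63.56 μm/a
  sum: 47.96 + 63.56 → r_corr = 111.5 μm/a
112 μm/a falls in (80, 200] for carbon steel → category C5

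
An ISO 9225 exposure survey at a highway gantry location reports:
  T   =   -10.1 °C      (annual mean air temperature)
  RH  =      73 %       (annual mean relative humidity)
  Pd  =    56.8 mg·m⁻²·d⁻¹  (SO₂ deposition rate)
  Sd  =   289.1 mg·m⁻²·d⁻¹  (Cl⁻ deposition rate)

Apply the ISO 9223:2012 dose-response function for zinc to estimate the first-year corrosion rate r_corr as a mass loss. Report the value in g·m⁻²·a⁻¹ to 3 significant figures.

zinc: f(T) = +0.038·(T−10) [T≤10 °C] = -0.7638
  Pd branch = 0.0129·Pd^0.44·e^(0.046·RH+f) = 1.021 μm/a
  Cl⁻ term: 0.0175·289.1^0.57·exp(0.008·73+0.085·-10.1) = 0.3362
  sum: 1.021 + 0.3362 → r_corr = 1.358 μm/a
Convert to mass loss: 1.358 μm/a × 7.14 g/cm³ = 9.693 g·m⁻²·a⁻¹

r_corr = 9.69 g·m⁻²·a⁻¹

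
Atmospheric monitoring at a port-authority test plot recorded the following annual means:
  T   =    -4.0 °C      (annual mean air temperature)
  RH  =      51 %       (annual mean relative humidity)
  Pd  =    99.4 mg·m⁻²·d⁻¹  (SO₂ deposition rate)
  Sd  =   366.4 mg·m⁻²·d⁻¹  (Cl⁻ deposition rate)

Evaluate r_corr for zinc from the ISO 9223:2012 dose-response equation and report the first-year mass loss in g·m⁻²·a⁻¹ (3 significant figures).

zinc: T≤10 °C ⇒ hinge +0.038·(-4.0−10) = -0.5320
  sulphur-dioxide contribution → 0.5988 μm/a
  chloride contribution → 0.542 μm/a
  ⇒ r_corr(zinc) = 1.141 μm/a
Convert to mass loss: 1.141 μm/a × 7.14 g/cm³ = 8.145 g·m⁻²·a⁻¹

r_corr = 8.15 g·m⁻²·a⁻¹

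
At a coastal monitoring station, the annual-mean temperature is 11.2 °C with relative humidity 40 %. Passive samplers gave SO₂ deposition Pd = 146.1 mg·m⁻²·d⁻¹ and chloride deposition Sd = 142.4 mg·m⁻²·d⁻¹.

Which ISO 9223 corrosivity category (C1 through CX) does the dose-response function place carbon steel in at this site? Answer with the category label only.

carbon steel: T>10 °C ⇒ hinge -0.054·(11.2−10) = -0.0648
  SO₂ term: 1.77·146.1^0.52·exp(0.02·40-0.0648) = 49.3
  Cl⁻ term: 0.102·142.4^0.62·exp(0.033·40+0.04·11.2) = 12.93
  r_corr = 49.3 + 12.93 = 62.23 μm/a
ISO 9223 Table 2 (carbon steel): 50 < 62.2 ≤ 80 μm/a ⇒ C4

C4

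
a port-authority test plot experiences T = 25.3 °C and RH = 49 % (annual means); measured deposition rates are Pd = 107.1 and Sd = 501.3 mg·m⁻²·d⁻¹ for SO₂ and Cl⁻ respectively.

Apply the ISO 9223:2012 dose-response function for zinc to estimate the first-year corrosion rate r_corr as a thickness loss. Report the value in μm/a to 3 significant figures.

r_corr = 8.02 μm/a

zinc: temperature factor f = -0.071·(15.3) = -1.0863
  Pd branch = 0.0129·Pd^0.44·e^(0.046·RH+f) = 0.3242 μm/a
  Cl⁻ term: 0.0175·501.3^0.57·exp(0.008·49+0.085·25.3) = 7.696
  r_corr = 0.3242 + 7.696 = 8.021 μm/a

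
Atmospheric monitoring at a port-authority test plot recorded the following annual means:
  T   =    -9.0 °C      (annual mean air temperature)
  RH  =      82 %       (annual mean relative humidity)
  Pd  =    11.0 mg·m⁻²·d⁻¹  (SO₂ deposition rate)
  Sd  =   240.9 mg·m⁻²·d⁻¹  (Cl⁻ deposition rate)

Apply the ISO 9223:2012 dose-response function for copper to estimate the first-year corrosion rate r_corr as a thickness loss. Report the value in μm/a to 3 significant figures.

r_corr = 0.669 μm/a

copper: T≤10 °C ⇒ hinge +0.126·(-9.0−10) = -2.3940
  SO₂ term: 0.0053·11.0^0.26·exp(0.059·82-2.3940) = 0.1139
  Sd branch = 0.01025·Sd^0.27·e^(0.036·RH+0.049·T) = 0.5551 μm/a
  r_corr = 0.1139 + 0.5551 = 0.6689 μm/a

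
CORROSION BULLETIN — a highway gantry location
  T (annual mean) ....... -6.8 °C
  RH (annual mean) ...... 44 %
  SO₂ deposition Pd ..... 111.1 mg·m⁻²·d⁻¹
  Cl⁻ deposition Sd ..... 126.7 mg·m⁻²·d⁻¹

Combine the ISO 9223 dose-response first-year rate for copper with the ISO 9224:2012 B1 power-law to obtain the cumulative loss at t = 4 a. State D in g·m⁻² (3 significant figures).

copper: f(T) = +0.126·(T−10) [T≤10 °C] = -2.1168
  Pd branch = 0.0053·Pd^0.26·e^(0.059·RH+f) = 0.02913 μm/a
  Sd branch = 0.01025·Sd^0.27·e^(0.036·RH+0.049·T) = 0.1323 μm/a
  sum: 0.02913 + 0.1323 → r_corr = 0.1615 μm/a
Power-law: D(4) = r_corr · 4^0.667
  D(4) = 0.1615 × 4^0.667 = 0.1615 × 2.521 = 0.4071 μm
  Mass loss = 0.4071 μm × 8.96 g/cm³ = 3.647 g·m⁻²

D(4) = 3.65 g·m⁻²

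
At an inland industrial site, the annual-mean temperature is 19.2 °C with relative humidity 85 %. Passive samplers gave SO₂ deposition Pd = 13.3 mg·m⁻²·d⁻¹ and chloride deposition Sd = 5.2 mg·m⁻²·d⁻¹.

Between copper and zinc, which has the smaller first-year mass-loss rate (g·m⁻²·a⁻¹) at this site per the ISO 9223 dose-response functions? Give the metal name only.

zinc

copper: temperature factor f = -0.080·(9.2) = -0.7360
  SO₂ term: 0.0053·13.3^0.26·exp(0.059·85-0.7360) = 0.7496
  Sd branch = 0.01025·Sd^0.27·e^(0.036·RH+0.049·T) = 0.8741 μm/a
  r_corr = 0.7496 + 0.8741 = 1.624 μm/a
  mass loss = 1.624 μm/a × 8.96 g/cm³ = 14.55 g·m⁻²·a⁻¹
zinc: T>10 °C ⇒ hinge -0.071·(19.2−10) = -0.6532
  Pd branch = 0.0129·Pd^0.44·e^(0.046·RH+f) = 1.046 μm/a
  Cl⁻ term: 0.0175·5.2^0.57·exp(0.008·85+0.085·19.2) = 0.4521
  sum: 1.046 + 0.4521 → r_corr = 1.498 μm/a
  mass loss = 1.498 μm/a × 7.14 g/cm³ = 10.7 g·m⁻²·a⁻¹
Ordering by g·m⁻²·a⁻¹: copper (14.5) > zinc (10.7)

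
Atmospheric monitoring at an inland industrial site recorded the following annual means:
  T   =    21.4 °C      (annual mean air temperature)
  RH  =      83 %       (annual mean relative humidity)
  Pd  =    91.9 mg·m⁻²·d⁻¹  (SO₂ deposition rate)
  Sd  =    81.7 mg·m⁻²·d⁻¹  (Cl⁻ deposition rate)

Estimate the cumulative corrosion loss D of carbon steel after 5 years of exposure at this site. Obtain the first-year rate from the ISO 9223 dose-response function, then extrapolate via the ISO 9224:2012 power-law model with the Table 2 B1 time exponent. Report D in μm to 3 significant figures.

D(5) = 255 μm

carbon steel: temperature factor f = -0.054·(11.4) = -0.6156
  SO₂ term: 1.77·91.9^0.52·exp(0.02·83-0.6156) = 52.78
  Cl⁻ term: 0.102·81.7^0.62·exp(0.033·83+0.04·21.4) = 56.95
  sum: 52.78 + 56.95 → r_corr = 109.7 μm/a
ISO 9224: D(t) = r_corr · t^b with b = 0.523 (carbon steel, B1)
  D(5) = 109.7 × 5^0.523 = 109.7 × 2.32 = 254.6 μm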